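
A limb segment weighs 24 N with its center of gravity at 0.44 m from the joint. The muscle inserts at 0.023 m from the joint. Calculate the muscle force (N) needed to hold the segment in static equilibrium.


F_muscle = W * d_load / d_muscle
F_muscle = 24 * 0.44 / 0.023
Numerator = 10.5600
F_muscle = 459.1304


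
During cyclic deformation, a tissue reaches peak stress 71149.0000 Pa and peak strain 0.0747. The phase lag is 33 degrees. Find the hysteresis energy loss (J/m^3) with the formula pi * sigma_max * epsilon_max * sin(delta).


E_loss = pi * sigma_max * epsilon_max * sin(delta)
delta = 33 deg = 0.5760 rad
sin(delta) = 0.5446
E_loss = pi * 71149.0000 * 0.0747 * 0.5446
E_loss = 9093.8553


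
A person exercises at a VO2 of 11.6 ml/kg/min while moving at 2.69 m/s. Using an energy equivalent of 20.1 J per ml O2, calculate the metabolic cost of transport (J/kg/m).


Power per kg = VO2 * 20.1 / 60
Power per kg = 11.6 * 20.1 / 60 = 3.8860 W/kg
Cost = power_per_kg / speed
Cost = 3.8860 / 2.69
Cost = 1.4446


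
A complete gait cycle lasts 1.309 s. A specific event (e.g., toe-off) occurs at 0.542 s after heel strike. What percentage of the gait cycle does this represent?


pct = (event_time / cycle_time) * 100
pct = (0.542 / 1.309) * 100
ratio = 0.4141
pct = 41.4057


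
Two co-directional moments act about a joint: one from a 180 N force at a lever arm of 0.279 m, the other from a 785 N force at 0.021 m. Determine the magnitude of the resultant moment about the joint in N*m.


M = F1 * d1 + F2 * d2
M = 180 * 0.279 + 785 * 0.021
M = 50.2200 + 16.4850
M = 66.7050


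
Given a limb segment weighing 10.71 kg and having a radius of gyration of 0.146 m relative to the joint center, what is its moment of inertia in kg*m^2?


I = m * k^2
I = 10.71 * 0.146^2
k^2 = 0.0213
I = 0.2283


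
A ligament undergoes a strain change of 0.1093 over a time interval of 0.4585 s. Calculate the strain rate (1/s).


strain_rate = delta_strain / delta_t
strain_rate = 0.1093 / 0.4585
strain_rate = 0.2384


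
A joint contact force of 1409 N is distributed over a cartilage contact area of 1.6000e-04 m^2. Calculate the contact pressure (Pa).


P = F / A
P = 1409 / 1.6000e-04
P = 8.8062e+06


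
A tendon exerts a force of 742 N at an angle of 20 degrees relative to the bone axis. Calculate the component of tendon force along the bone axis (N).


F_eff = F_tendon * cos(theta)
theta = 20 deg = 0.3491 rad
cos(theta) = 0.9397
F_eff = 742 * 0.9397
F_eff = 697.2519


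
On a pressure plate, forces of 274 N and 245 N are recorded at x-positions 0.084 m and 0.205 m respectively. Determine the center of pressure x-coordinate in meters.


COP_x = (F1*x1 + F2*x2) / (F1 + F2)
COP_x = (274*0.084 + 245*0.205) / (274 + 245)
Numerator = 73.2410
Denominator = 519
COP_x = 0.1411


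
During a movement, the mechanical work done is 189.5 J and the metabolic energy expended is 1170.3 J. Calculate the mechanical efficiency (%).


eta = (W_mech / E_meta) * 100
eta = (189.5 / 1170.3) * 100
ratio = 0.1619
eta = 16.1924


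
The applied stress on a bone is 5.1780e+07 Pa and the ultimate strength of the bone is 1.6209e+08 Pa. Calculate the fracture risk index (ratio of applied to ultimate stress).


FRI = applied / ultimate
FRI = 5.1780e+07 / 1.6209e+08
FRI = 0.3195


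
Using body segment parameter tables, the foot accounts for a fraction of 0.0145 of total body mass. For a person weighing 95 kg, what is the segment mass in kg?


m_segment = body_mass * fraction
m_segment = 95 * 0.0145
m_segment = 1.3775


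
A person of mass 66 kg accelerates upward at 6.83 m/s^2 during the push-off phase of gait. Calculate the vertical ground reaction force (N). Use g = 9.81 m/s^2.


GRF = m * (g + a)
GRF = 66 * (9.81 + 6.83)
GRF = 66 * 16.6400
GRF = 1098.2400


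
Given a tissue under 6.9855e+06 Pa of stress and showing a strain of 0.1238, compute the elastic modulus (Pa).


E = stress / strain
E = 6.9855e+06 / 0.1238
E = 5.6426e+07


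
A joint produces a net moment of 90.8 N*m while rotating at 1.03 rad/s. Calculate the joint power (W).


P = M * omega
P = 90.8 * 1.03
P = 93.5240


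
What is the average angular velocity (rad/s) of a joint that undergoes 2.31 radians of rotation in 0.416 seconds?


omega = delta_theta / delta_t
omega = 2.31 / 0.416
omega = 5.5529


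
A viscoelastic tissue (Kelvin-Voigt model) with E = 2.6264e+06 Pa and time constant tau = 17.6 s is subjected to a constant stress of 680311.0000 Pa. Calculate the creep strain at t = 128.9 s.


epsilon(t) = (sigma/E) * (1 - exp(-t/tau))
sigma/E = 680311.0000 / 2.6264e+06 = 0.2590
exp(-t/tau) = exp(-128.9 / 17.6) = 6.5961e-04
epsilon = 0.2590 * (1 - 6.5961e-04)
epsilon = 0.2589


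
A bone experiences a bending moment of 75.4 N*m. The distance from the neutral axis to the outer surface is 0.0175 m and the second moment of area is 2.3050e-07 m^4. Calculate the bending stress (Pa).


sigma = M * c / I
sigma = 75.4 * 0.0175 / 2.3050e-07
M * c = 1.3195
sigma = 5.7245e+06


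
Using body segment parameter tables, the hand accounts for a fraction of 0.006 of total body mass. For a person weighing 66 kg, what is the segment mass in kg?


m_segment = body_mass * fraction
m_segment = 66 * 0.006
m_segment = 0.3960


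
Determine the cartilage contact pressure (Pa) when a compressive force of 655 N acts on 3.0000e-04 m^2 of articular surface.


P = F / A
P = 655 / 3.0000e-04
P = 2.1833e+06


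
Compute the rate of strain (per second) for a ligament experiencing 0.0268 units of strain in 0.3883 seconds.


strain_rate = delta_strain / delta_t
strain_rate = 0.0268 / 0.3883
strain_rate = 0.0690


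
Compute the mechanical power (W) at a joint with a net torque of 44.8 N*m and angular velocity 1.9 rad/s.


P = M * omega
P = 44.8 * 1.9
P = 85.1200


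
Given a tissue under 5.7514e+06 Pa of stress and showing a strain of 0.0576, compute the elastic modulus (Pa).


E = stress / strain
E = 5.7514e+06 / 0.0576
E = 9.9851e+07


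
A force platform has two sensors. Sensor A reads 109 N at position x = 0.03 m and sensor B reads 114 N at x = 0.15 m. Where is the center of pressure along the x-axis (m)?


COP_x = (F1*x1 + F2*x2) / (F1 + F2)
COP_x = (109*0.03 + 114*0.15) / (109 + 114)
Numerator = 20.3700
Denominator = 223
COP_x = 0.0913


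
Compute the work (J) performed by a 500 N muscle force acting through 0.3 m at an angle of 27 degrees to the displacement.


W = F * d * cos(theta)
theta = 27 deg = 0.4712 rad
cos(theta) = 0.8910
W = 500 * 0.3 * 0.8910
W = 133.6510


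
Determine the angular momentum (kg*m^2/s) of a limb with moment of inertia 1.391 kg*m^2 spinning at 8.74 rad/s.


L = I * omega
L = 1.391 * 8.74
L = 12.1573


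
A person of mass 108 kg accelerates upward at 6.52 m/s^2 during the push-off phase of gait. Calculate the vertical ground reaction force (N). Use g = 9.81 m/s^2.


GRF = m * (g + a)
GRF = 108 * (9.81 + 6.52)
GRF = 108 * 16.3300
GRF = 1763.6400


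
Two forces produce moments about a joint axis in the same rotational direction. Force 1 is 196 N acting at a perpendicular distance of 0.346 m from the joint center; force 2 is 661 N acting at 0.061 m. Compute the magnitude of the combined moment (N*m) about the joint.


M = F1 * d1 + F2 * d2
M = 196 * 0.346 + 661 * 0.061
M = 67.8160 + 40.3210
M = 108.1370


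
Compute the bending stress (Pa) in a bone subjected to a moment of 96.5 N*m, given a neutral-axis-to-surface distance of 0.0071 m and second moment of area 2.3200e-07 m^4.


sigma = M * c / I
sigma = 96.5 * 0.0071 / 2.3200e-07
M * c = 0.6852
sigma = 2.9532e+06


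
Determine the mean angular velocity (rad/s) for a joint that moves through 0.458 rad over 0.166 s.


omega = delta_theta / delta_t
omega = 0.458 / 0.166
omega = 2.7590


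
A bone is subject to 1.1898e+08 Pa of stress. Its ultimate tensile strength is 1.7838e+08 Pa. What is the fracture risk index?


FRI = applied / ultimate
FRI = 1.1898e+08 / 1.7838e+08
FRI = 0.6670


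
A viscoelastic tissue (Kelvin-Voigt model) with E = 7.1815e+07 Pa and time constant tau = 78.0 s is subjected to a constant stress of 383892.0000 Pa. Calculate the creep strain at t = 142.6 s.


epsilon(t) = (sigma/E) * (1 - exp(-t/tau))
sigma/E = 383892.0000 / 7.1815e+07 = 0.0053
exp(-t/tau) = exp(-142.6 / 78.0) = 0.1607
epsilon = 0.0053 * (1 - 0.1607)
epsilon = 0.0045


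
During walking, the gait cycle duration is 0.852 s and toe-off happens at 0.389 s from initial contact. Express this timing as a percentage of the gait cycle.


pct = (event_time / cycle_time) * 100
pct = (0.389 / 0.852) * 100
ratio = 0.4566
pct = 45.6573


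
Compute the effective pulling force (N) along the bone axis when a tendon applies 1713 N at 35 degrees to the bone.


F_eff = F_tendon * cos(theta)
theta = 35 deg = 0.6109 rad
cos(theta) = 0.8192
F_eff = 1713 * 0.8192
F_eff = 1403.2075


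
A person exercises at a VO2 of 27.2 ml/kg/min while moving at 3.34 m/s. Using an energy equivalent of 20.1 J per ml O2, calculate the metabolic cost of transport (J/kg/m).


Power per kg = VO2 * 20.1 / 60
Power per kg = 27.2 * 20.1 / 60 = 9.1120 W/kg
Cost = power_per_kg / speed
Cost = 9.1120 / 3.34
Cost = 2.7281


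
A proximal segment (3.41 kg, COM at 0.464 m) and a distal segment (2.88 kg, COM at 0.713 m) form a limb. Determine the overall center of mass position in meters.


COM = (m1*x1 + m2*x2) / (m1 + m2)
COM = (3.41*0.464 + 2.88*0.713) / (3.41 + 2.88)
Numerator = 3.6357
Denominator = 6.2900
COM = 0.5780


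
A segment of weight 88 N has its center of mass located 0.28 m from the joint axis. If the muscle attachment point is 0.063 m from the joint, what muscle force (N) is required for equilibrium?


F_muscle = W * d_load / d_muscle
F_muscle = 88 * 0.28 / 0.063
Numerator = 24.6400
F_muscle = 391.1111


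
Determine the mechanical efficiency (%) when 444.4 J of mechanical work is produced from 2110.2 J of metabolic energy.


eta = (W_mech / E_meta) * 100
eta = (444.4 / 2110.2) * 100
ratio = 0.2106
eta = 21.0596


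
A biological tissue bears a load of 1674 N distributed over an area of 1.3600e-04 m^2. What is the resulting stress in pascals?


stress = F / A
stress = 1674 / 1.3600e-04
stress = 1.2309e+07


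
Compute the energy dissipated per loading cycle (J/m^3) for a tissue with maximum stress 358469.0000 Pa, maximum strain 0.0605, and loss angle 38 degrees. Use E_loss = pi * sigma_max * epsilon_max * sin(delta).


E_loss = pi * sigma_max * epsilon_max * sin(delta)
delta = 38 deg = 0.6632 rad
sin(delta) = 0.6157
E_loss = pi * 358469.0000 * 0.0605 * 0.6157
E_loss = 41946.7995


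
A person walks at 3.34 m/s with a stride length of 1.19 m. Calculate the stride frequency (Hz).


f = v / stride_length
f = 3.34 / 1.19
f = 2.8067


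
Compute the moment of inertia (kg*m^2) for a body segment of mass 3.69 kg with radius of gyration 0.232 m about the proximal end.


I = m * k^2
I = 3.69 * 0.232^2
k^2 = 0.0538
I = 0.1986


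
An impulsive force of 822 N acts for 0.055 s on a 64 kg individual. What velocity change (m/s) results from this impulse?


J = F * dt = 822 * 0.055 = 45.2100 N*s
delta_v = J / m
delta_v = 45.2100 / 64
delta_v = 0.7064


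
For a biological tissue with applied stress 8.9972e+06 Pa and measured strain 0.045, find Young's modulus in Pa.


E = stress / strain
E = 8.9972e+06 / 0.045
E = 1.9994e+08


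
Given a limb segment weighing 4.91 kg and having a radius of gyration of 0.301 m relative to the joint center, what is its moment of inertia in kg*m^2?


I = m * k^2
I = 4.91 * 0.301^2
k^2 = 0.0906
I = 0.4449


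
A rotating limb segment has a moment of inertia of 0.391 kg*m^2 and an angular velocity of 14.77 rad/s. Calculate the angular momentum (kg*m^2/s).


L = I * omega
L = 0.391 * 14.77
L = 5.7751


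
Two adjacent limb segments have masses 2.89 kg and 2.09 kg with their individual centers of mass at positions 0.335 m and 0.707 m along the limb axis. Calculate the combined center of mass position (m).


COM = (m1*x1 + m2*x2) / (m1 + m2)
COM = (2.89*0.335 + 2.09*0.707) / (2.89 + 2.09)
Numerator = 2.4458
Denominator = 4.9800
COM = 0.4911


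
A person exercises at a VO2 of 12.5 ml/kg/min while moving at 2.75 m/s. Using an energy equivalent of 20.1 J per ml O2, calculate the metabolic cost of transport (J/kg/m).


Power per kg = VO2 * 20.1 / 60
Power per kg = 12.5 * 20.1 / 60 = 4.1875 W/kg
Cost = power_per_kg / speed
Cost = 4.1875 / 2.75
Cost = 1.5227


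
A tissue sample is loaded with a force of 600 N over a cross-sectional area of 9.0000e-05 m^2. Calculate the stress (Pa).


stress = F / A
stress = 600 / 9.0000e-05
stress = 6.6667e+06


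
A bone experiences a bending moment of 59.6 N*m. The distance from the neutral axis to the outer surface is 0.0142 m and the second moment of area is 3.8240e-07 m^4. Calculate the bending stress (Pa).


sigma = M * c / I
sigma = 59.6 * 0.0142 / 3.8240e-07
M * c = 0.8463
sigma = 2.2132e+06


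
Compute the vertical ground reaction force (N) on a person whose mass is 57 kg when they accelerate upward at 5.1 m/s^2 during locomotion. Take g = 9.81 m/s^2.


GRF = m * (g + a)
GRF = 57 * (9.81 + 5.1)
GRF = 57 * 14.9100
GRF = 849.8700


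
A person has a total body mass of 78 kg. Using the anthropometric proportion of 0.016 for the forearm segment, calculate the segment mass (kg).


m_segment = body_mass * fraction
m_segment = 78 * 0.016
m_segment = 1.2480


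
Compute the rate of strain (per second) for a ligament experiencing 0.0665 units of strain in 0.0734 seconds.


strain_rate = delta_strain / delta_t
strain_rate = 0.0665 / 0.0734
strain_rate = 0.9060


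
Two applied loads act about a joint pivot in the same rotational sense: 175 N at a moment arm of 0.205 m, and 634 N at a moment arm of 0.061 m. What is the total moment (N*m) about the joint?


M = F1 * d1 + F2 * d2
M = 175 * 0.205 + 634 * 0.061
M = 35.8750 + 38.6740
M = 74.5490


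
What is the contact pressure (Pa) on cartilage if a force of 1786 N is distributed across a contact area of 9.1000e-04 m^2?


P = F / A
P = 1786 / 9.1000e-04
P = 1.9626e+06


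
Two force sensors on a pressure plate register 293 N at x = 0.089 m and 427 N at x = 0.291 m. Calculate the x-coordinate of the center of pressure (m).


COP_x = (F1*x1 + F2*x2) / (F1 + F2)
COP_x = (293*0.089 + 427*0.291) / (293 + 427)
Numerator = 150.3340
Denominator = 720
COP_x = 0.2088


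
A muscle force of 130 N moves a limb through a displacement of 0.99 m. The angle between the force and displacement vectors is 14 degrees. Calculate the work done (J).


W = F * d * cos(theta)
theta = 14 deg = 0.2443 rad
cos(theta) = 0.9703
W = 130 * 0.99 * 0.9703
W = 124.8771


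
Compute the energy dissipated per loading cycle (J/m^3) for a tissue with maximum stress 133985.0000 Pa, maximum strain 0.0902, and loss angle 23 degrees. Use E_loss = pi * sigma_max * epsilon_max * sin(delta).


E_loss = pi * sigma_max * epsilon_max * sin(delta)
delta = 23 deg = 0.4014 rad
sin(delta) = 0.3907
E_loss = pi * 133985.0000 * 0.0902 * 0.3907
E_loss = 14835.1042


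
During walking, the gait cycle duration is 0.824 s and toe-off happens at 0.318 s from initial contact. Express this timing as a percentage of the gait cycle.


pct = (event_time / cycle_time) * 100
pct = (0.318 / 0.824) * 100
ratio = 0.3859
pct = 38.5922


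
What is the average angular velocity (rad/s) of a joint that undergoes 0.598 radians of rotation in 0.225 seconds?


omega = delta_theta / delta_t
omega = 0.598 / 0.225
omega = 2.6578


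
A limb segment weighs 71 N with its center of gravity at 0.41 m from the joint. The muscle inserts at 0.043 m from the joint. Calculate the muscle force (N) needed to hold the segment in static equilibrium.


F_muscle = W * d_load / d_muscle
F_muscle = 71 * 0.41 / 0.043
Numerator = 29.1100
F_muscle = 676.9767


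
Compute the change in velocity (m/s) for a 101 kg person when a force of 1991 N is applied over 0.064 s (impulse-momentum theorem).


J = F * dt = 1991 * 0.064 = 127.4240 N*s
delta_v = J / m
delta_v = 127.4240 / 101
delta_v = 1.2616


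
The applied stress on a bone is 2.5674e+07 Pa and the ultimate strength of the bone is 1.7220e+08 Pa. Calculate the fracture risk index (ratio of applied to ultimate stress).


FRI = applied / ultimate
FRI = 2.5674e+07 / 1.7220e+08
FRI = 0.1491


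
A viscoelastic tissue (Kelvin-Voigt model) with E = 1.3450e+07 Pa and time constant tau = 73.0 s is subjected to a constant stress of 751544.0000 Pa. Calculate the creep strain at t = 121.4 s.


epsilon(t) = (sigma/E) * (1 - exp(-t/tau))
sigma/E = 751544.0000 / 1.3450e+07 = 0.0559
exp(-t/tau) = exp(-121.4 / 73.0) = 0.1896
epsilon = 0.0559 * (1 - 0.1896)
epsilon = 0.0453


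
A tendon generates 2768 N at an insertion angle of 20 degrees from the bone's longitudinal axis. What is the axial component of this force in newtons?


F_eff = F_tendon * cos(theta)
theta = 20 deg = 0.3491 rad
cos(theta) = 0.9397
F_eff = 2768 * 0.9397
F_eff = 2601.0692


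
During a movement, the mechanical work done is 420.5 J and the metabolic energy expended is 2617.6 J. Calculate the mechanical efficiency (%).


eta = (W_mech / E_meta) * 100
eta = (420.5 / 2617.6) * 100
ratio = 0.1606
eta = 16.0643


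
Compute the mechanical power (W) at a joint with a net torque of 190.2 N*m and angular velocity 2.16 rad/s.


P = M * omega
P = 190.2 * 2.16
P = 410.8320


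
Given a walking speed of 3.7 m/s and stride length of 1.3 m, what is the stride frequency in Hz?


f = v / stride_length
f = 3.7 / 1.3
f = 2.8462


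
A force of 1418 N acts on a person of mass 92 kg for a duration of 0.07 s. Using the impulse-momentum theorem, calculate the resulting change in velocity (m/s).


J = F * dt = 1418 * 0.07 = 99.2600 N*s
delta_v = J / m
delta_v = 99.2600 / 92
delta_v = 1.0789


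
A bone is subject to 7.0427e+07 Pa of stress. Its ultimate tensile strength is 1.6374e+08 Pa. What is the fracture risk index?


FRI = applied / ultimate
FRI = 7.0427e+07 / 1.6374e+08
FRI = 0.4301


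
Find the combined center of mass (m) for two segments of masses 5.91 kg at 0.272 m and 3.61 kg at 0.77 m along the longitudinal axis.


COM = (m1*x1 + m2*x2) / (m1 + m2)
COM = (5.91*0.272 + 3.61*0.77) / (5.91 + 3.61)
Numerator = 4.3872
Denominator = 9.5200
COM = 0.4608


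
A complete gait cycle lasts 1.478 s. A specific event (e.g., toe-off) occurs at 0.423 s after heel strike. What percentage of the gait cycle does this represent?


pct = (event_time / cycle_time) * 100
pct = (0.423 / 1.478) * 100
ratio = 0.2862
pct = 28.6198


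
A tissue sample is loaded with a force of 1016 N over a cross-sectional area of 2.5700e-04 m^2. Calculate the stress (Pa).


stress = F / A
stress = 1016 / 2.5700e-04
stress = 3.9533e+06


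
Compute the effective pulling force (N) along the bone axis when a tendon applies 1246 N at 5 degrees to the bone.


F_eff = F_tendon * cos(theta)
theta = 5 deg = 0.0873 rad
cos(theta) = 0.9962
F_eff = 1246 * 0.9962
F_eff = 1241.2586


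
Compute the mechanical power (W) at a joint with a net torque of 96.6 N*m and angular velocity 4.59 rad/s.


P = M * omega
P = 96.6 * 4.59
P = 443.3940


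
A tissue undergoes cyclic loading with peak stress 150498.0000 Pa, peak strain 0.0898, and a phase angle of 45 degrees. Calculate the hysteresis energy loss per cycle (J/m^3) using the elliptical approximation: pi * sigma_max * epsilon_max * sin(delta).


E_loss = pi * sigma_max * epsilon_max * sin(delta)
delta = 45 deg = 0.7854 rad
sin(delta) = 0.7071
E_loss = pi * 150498.0000 * 0.0898 * 0.7071
E_loss = 30022.1603


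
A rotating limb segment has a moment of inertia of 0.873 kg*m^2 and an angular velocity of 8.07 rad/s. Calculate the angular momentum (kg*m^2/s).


L = I * omega
L = 0.873 * 8.07
L = 7.0451


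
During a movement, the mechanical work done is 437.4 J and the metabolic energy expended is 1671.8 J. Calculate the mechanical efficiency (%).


eta = (W_mech / E_meta) * 100
eta = (437.4 / 1671.8) * 100
ratio = 0.2616
eta = 26.1634


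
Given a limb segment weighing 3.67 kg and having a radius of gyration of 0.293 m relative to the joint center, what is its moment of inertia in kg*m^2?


I = m * k^2
I = 3.67 * 0.293^2
k^2 = 0.0858
I = 0.3151


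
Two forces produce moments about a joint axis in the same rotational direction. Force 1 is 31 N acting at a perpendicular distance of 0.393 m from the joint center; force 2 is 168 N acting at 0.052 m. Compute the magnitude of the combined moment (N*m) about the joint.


M = F1 * d1 + F2 * d2
M = 31 * 0.393 + 168 * 0.052
M = 12.1830 + 8.7360
M = 20.9190


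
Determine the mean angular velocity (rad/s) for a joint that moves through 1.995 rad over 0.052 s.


omega = delta_theta / delta_t
omega = 1.995 / 0.052
omega = 38.3654


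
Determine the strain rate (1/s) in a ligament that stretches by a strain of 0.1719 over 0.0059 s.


strain_rate = delta_strain / delta_t
strain_rate = 0.1719 / 0.0059
strain_rate = 29.1356


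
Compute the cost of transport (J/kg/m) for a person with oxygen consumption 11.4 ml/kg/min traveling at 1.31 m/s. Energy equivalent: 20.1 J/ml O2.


Power per kg = VO2 * 20.1 / 60
Power per kg = 11.4 * 20.1 / 60 = 3.8190 W/kg
Cost = power_per_kg / speed
Cost = 3.8190 / 1.31
Cost = 2.9153


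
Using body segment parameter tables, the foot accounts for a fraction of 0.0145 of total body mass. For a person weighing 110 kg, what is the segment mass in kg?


m_segment = body_mass * fraction
m_segment = 110 * 0.0145
m_segment = 1.5950


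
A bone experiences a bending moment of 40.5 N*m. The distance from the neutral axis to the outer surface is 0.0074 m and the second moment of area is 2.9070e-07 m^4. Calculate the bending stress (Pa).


sigma = M * c / I
sigma = 40.5 * 0.0074 / 2.9070e-07
M * c = 0.2997
sigma = 1.0310e+06


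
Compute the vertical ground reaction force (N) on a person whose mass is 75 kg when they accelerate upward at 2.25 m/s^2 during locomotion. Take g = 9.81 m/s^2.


GRF = m * (g + a)
GRF = 75 * (9.81 + 2.25)
GRF = 75 * 12.0600
GRF = 904.5000


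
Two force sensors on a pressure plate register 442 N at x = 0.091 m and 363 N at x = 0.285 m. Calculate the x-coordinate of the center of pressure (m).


COP_x = (F1*x1 + F2*x2) / (F1 + F2)
COP_x = (442*0.091 + 363*0.285) / (442 + 363)
Numerator = 143.6770
Denominator = 805
COP_x = 0.1785


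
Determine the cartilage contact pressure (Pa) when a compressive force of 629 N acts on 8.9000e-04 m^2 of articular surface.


P = F / A
P = 629 / 8.9000e-04
P = 706741.5730


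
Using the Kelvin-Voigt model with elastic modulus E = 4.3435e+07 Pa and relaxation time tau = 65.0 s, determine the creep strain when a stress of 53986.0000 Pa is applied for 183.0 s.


epsilon(t) = (sigma/E) * (1 - exp(-t/tau))
sigma/E = 53986.0000 / 4.3435e+07 = 0.0012
exp(-t/tau) = exp(-183.0 / 65.0) = 0.0599
epsilon = 0.0012 * (1 - 0.0599)
epsilon = 0.0012


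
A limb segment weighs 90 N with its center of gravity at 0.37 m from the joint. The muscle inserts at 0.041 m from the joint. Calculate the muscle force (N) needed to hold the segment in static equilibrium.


F_muscle = W * d_load / d_muscle
F_muscle = 90 * 0.37 / 0.041
Numerator = 33.3000
F_muscle = 812.1951


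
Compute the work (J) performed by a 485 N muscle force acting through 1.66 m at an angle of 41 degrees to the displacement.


W = F * d * cos(theta)
theta = 41 deg = 0.7156 rad
cos(theta) = 0.7547
W = 485 * 1.66 * 0.7547
W = 607.6167


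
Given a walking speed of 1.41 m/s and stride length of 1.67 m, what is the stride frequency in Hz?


f = v / stride_length
f = 1.41 / 1.67
f = 0.8443


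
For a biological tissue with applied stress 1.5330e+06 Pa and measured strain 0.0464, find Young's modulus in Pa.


E = stress / strain
E = 1.5330e+06 / 0.0464
E = 3.3039e+07


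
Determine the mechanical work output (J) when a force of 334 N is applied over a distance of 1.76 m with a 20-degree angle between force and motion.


W = F * d * cos(theta)
theta = 20 deg = 0.3491 rad
cos(theta) = 0.9397
W = 334 * 1.76 * 0.9397
W = 552.3889


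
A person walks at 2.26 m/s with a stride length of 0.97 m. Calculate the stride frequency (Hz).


f = v / stride_length
f = 2.26 / 0.97
f = 2.3299


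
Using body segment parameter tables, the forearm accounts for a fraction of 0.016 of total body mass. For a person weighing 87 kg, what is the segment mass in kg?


m_segment = body_mass * fraction
m_segment = 87 * 0.016
m_segment = 1.3920


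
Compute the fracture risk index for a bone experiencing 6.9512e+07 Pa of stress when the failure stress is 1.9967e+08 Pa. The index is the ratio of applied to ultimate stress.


FRI = applied / ultimate
FRI = 6.9512e+07 / 1.9967e+08
FRI = 0.3481


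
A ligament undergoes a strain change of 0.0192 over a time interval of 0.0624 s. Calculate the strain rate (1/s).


strain_rate = delta_strain / delta_t
strain_rate = 0.0192 / 0.0624
strain_rate = 0.3077


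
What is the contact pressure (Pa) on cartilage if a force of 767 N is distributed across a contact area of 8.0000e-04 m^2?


P = F / A
P = 767 / 8.0000e-04
P = 958750.0000


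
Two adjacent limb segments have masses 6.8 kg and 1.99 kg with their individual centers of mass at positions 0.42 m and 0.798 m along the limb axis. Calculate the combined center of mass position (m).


COM = (m1*x1 + m2*x2) / (m1 + m2)
COM = (6.8*0.42 + 1.99*0.798) / (6.8 + 1.99)
Numerator = 4.4440
Denominator = 8.7900
COM = 0.5056


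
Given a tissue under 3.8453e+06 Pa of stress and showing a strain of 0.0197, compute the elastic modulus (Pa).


E = stress / strain
E = 3.8453e+06 / 0.0197
E = 1.9519e+08


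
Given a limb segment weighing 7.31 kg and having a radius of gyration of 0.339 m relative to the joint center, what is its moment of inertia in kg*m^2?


I = m * k^2
I = 7.31 * 0.339^2
k^2 = 0.1149
I = 0.8401


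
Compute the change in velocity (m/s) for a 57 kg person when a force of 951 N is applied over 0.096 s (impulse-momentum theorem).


J = F * dt = 951 * 0.096 = 91.2960 N*s
delta_v = J / m
delta_v = 91.2960 / 57
delta_v = 1.6017


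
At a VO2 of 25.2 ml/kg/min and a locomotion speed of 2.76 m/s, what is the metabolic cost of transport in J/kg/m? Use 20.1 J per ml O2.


Power per kg = VO2 * 20.1 / 60
Power per kg = 25.2 * 20.1 / 60 = 8.4420 W/kg
Cost = power_per_kg / speed
Cost = 8.4420 / 2.76
Cost = 3.0587


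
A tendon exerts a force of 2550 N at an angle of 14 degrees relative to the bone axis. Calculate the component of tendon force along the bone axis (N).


F_eff = F_tendon * cos(theta)
theta = 14 deg = 0.2443 rad
cos(theta) = 0.9703
F_eff = 2550 * 0.9703
F_eff = 2474.2541


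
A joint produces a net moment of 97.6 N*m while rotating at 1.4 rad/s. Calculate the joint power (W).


P = M * omega
P = 97.6 * 1.4
P = 136.6400


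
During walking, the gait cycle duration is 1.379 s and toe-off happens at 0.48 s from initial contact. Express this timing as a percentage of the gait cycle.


pct = (event_time / cycle_time) * 100
pct = (0.48 / 1.379) * 100
ratio = 0.3481
pct = 34.8078


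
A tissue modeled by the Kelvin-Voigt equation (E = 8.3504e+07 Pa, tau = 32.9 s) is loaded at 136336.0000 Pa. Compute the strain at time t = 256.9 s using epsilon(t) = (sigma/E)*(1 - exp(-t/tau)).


epsilon(t) = (sigma/E) * (1 - exp(-t/tau))
sigma/E = 136336.0000 / 8.3504e+07 = 0.0016
exp(-t/tau) = exp(-256.9 / 32.9) = 4.0626e-04
epsilon = 0.0016 * (1 - 4.0626e-04)
epsilon = 0.0016


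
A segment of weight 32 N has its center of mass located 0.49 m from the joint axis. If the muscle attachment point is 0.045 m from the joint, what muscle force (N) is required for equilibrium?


F_muscle = W * d_load / d_muscle
F_muscle = 32 * 0.49 / 0.045
Numerator = 15.6800
F_muscle = 348.4444


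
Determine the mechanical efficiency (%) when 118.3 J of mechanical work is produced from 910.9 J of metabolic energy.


eta = (W_mech / E_meta) * 100
eta = (118.3 / 910.9) * 100
ratio = 0.1299
eta = 12.9872


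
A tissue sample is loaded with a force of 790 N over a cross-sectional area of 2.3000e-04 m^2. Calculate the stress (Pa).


stress = F / A
stress = 790 / 2.3000e-04
stress = 3.4348e+06


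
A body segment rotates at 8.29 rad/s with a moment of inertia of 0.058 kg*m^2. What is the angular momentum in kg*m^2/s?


L = I * omega
L = 0.058 * 8.29
L = 0.4808


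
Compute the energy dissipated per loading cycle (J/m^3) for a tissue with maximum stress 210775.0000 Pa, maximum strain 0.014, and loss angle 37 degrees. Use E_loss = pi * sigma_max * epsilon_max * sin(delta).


E_loss = pi * sigma_max * epsilon_max * sin(delta)
delta = 37 deg = 0.6458 rad
sin(delta) = 0.6018
E_loss = pi * 210775.0000 * 0.014 * 0.6018
E_loss = 5579.0471


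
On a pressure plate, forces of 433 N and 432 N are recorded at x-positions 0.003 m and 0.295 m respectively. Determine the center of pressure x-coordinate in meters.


COP_x = (F1*x1 + F2*x2) / (F1 + F2)
COP_x = (433*0.003 + 432*0.295) / (433 + 432)
Numerator = 128.7390
Denominator = 865
COP_x = 0.1488


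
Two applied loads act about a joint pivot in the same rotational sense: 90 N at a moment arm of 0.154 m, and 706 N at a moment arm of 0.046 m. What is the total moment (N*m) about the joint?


M = F1 * d1 + F2 * d2
M = 90 * 0.154 + 706 * 0.046
M = 13.8600 + 32.4760
M = 46.3360


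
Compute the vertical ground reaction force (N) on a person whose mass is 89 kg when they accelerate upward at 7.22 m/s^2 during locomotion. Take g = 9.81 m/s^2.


GRF = m * (g + a)
GRF = 89 * (9.81 + 7.22)
GRF = 89 * 17.0300
GRF = 1515.6700


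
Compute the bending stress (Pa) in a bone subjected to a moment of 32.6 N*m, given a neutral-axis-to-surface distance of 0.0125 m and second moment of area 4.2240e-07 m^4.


sigma = M * c / I
sigma = 32.6 * 0.0125 / 4.2240e-07
M * c = 0.4075
sigma = 964725.3788


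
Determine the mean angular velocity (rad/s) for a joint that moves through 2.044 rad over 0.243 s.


omega = delta_theta / delta_t
omega = 2.044 / 0.243
omega = 8.4115


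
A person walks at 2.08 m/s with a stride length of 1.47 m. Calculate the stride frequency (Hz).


f = v / stride_length
f = 2.08 / 1.47
f = 1.4150


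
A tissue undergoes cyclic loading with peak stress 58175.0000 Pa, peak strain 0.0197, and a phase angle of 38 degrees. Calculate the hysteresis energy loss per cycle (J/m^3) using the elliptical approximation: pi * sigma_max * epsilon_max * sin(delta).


E_loss = pi * sigma_max * epsilon_max * sin(delta)
delta = 38 deg = 0.6632 rad
sin(delta) = 0.6157
E_loss = pi * 58175.0000 * 0.0197 * 0.6157
E_loss = 2216.6364


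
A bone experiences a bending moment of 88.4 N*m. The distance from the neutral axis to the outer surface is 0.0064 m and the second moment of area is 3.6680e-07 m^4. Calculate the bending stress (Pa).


sigma = M * c / I
sigma = 88.4 * 0.0064 / 3.6680e-07
M * c = 0.5658
sigma = 1.5424e+06


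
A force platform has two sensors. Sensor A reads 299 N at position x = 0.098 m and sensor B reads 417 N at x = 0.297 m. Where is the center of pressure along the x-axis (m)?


COP_x = (F1*x1 + F2*x2) / (F1 + F2)
COP_x = (299*0.098 + 417*0.297) / (299 + 417)
Numerator = 153.1510
Denominator = 716
COP_x = 0.2139


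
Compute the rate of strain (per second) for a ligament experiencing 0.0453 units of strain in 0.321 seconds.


strain_rate = delta_strain / delta_t
strain_rate = 0.0453 / 0.321
strain_rate = 0.1411


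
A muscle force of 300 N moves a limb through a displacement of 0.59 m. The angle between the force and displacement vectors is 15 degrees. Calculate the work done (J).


W = F * d * cos(theta)
theta = 15 deg = 0.2618 rad
cos(theta) = 0.9659
W = 300 * 0.59 * 0.9659
W = 170.9689


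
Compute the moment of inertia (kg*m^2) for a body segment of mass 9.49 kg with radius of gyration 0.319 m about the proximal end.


I = m * k^2
I = 9.49 * 0.319^2
k^2 = 0.1018
I = 0.9657


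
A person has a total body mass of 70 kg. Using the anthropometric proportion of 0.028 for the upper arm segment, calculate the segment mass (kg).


m_segment = body_mass * fraction
m_segment = 70 * 0.028
m_segment = 1.9600


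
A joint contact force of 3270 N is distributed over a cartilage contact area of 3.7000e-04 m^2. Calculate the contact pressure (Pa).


P = F / A
P = 3270 / 3.7000e-04
P = 8.8378e+06


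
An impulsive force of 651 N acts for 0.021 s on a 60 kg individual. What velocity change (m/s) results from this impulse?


J = F * dt = 651 * 0.021 = 13.6710 N*s
delta_v = J / m
delta_v = 13.6710 / 60
delta_v = 0.2279


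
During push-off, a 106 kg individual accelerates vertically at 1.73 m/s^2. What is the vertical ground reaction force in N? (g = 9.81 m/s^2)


GRF = m * (g + a)
GRF = 106 * (9.81 + 1.73)
GRF = 106 * 11.5400
GRF = 1223.2400


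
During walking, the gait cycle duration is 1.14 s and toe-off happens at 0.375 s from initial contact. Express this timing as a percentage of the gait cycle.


pct = (event_time / cycle_time) * 100
pct = (0.375 / 1.14) * 100
ratio = 0.3289
pct = 32.8947


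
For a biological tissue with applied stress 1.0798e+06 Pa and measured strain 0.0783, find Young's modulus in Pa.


E = stress / strain
E = 1.0798e+06 / 0.0783
E = 1.3791e+07


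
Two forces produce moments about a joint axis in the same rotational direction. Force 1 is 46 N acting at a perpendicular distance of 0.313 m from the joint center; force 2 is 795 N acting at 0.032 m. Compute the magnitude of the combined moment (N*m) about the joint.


M = F1 * d1 + F2 * d2
M = 46 * 0.313 + 795 * 0.032
M = 14.3980 + 25.4400
M = 39.8380


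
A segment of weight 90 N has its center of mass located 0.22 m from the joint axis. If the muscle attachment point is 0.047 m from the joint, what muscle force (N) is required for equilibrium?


F_muscle = W * d_load / d_muscle
F_muscle = 90 * 0.22 / 0.047
Numerator = 19.8000
F_muscle = 421.2766


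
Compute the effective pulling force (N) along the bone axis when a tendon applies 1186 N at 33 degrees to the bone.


F_eff = F_tendon * cos(theta)
theta = 33 deg = 0.5760 rad
cos(theta) = 0.8387
F_eff = 1186 * 0.8387
F_eff = 994.6633


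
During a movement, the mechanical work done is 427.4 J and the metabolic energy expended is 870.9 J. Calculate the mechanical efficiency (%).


eta = (W_mech / E_meta) * 100
eta = (427.4 / 870.9) * 100
ratio = 0.4908
eta = 49.0757


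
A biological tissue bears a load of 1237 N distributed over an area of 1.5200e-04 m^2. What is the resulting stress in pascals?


stress = F / A
stress = 1237 / 1.5200e-04
stress = 8.1382e+06


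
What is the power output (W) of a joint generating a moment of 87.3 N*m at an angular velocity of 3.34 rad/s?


P = M * omega
P = 87.3 * 3.34
P = 291.5820


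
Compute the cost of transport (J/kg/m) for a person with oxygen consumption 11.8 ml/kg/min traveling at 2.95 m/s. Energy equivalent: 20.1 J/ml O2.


Power per kg = VO2 * 20.1 / 60
Power per kg = 11.8 * 20.1 / 60 = 3.9530 W/kg
Cost = power_per_kg / speed
Cost = 3.9530 / 2.95
Cost = 1.3400


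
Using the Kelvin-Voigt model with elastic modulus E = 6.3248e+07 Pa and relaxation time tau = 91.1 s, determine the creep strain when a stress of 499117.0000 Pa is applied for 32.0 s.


epsilon(t) = (sigma/E) * (1 - exp(-t/tau))
sigma/E = 499117.0000 / 6.3248e+07 = 0.0079
exp(-t/tau) = exp(-32.0 / 91.1) = 0.7038
epsilon = 0.0079 * (1 - 0.7038)
epsilon = 0.0023


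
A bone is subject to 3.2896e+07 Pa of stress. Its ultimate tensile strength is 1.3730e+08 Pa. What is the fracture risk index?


FRI = applied / ultimate
FRI = 3.2896e+07 / 1.3730e+08
FRI = 0.2396


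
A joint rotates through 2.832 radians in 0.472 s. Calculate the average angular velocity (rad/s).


omega = delta_theta / delta_t
omega = 2.832 / 0.472
omega = 6.0000


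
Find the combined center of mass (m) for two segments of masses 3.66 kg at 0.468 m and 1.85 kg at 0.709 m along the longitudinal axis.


COM = (m1*x1 + m2*x2) / (m1 + m2)
COM = (3.66*0.468 + 1.85*0.709) / (3.66 + 1.85)
Numerator = 3.0245
Denominator = 5.5100
COM = 0.5489


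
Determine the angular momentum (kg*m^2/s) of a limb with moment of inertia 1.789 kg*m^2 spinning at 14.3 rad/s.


L = I * omega
L = 1.789 * 14.3
L = 25.5827


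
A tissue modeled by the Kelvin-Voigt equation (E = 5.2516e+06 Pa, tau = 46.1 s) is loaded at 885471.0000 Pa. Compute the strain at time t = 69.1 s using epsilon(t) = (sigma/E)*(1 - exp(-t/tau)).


epsilon(t) = (sigma/E) * (1 - exp(-t/tau))
sigma/E = 885471.0000 / 5.2516e+06 = 0.1686
exp(-t/tau) = exp(-69.1 / 46.1) = 0.2234
epsilon = 0.1686 * (1 - 0.2234)
epsilon = 0.1309


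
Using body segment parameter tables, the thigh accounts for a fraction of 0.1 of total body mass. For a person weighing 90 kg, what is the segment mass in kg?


m_segment = body_mass * fraction
m_segment = 90 * 0.1
m_segment = 9.0000


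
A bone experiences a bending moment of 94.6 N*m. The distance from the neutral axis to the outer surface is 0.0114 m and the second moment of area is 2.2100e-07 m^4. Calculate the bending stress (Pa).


sigma = M * c / I
sigma = 94.6 * 0.0114 / 2.2100e-07
M * c = 1.0784
sigma = 4.8798e+06


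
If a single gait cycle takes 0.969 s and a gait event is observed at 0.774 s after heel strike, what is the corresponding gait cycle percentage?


pct = (event_time / cycle_time) * 100
pct = (0.774 / 0.969) * 100
ratio = 0.7988
pct = 79.8762


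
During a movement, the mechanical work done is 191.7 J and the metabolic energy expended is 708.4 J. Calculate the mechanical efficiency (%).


eta = (W_mech / E_meta) * 100
eta = (191.7 / 708.4) * 100
ratio = 0.2706
eta = 27.0610


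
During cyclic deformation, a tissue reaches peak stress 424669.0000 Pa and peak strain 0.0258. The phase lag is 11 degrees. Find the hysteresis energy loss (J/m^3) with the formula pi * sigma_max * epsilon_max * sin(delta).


E_loss = pi * sigma_max * epsilon_max * sin(delta)
delta = 11 deg = 0.1920 rad
sin(delta) = 0.1908
E_loss = pi * 424669.0000 * 0.0258 * 0.1908
E_loss = 6567.7858


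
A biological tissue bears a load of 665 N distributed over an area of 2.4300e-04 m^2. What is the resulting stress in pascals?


stress = F / A
stress = 665 / 2.4300e-04
stress = 2.7366e+06


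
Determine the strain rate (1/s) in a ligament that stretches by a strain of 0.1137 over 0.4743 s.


strain_rate = delta_strain / delta_t
strain_rate = 0.1137 / 0.4743
strain_rate = 0.2397


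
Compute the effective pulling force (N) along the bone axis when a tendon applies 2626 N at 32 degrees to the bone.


F_eff = F_tendon * cos(theta)
theta = 32 deg = 0.5585 rad
cos(theta) = 0.8480
F_eff = 2626 * 0.8480
F_eff = 2226.9743


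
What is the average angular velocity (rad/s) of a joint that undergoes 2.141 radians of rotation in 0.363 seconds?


omega = delta_theta / delta_t
omega = 2.141 / 0.363
omega = 5.8981


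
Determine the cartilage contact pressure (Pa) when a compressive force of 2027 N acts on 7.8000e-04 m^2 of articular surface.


P = F / A
P = 2027 / 7.8000e-04
P = 2.5987e+06


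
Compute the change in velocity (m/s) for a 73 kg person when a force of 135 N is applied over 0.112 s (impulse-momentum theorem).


J = F * dt = 135 * 0.112 = 15.1200 N*s
delta_v = J / m
delta_v = 15.1200 / 73
delta_v = 0.2071


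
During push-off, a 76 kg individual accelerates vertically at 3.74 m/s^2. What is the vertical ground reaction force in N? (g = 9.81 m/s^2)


GRF = m * (g + a)
GRF = 76 * (9.81 + 3.74)
GRF = 76 * 13.5500
GRF = 1029.8000
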